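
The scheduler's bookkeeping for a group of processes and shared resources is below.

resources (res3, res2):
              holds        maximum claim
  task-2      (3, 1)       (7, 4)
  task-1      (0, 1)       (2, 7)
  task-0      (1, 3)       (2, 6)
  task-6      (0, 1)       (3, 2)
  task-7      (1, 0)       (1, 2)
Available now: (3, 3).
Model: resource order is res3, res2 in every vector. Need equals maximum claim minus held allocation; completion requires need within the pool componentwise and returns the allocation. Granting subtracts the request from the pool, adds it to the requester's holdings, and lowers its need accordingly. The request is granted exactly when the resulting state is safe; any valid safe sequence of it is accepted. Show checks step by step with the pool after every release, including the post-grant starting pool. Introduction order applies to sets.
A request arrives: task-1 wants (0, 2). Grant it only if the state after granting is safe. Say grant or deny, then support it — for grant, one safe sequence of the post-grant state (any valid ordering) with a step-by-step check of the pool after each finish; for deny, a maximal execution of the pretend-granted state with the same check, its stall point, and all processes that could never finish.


DENY. Granting would leave the state unsafe.
Key observation: task-6, task-7 can finish, but then (4, 2) is all there is, and the blocked group's res2 demands exceed it.
On the post-grant state, task-6, task-7 is a maximal run — nothing extends it. Check, step by step:
  pool = (3, 1)
  task-6 needs (3, 1) <= (3, 1) -> finishes; pool += (0, 1) = (3, 2)
  task-7 needs (0, 2) <= (3, 2) -> finishes; pool += (1, 0) = (4, 2)
  task-2 still needs (4, 3) but only (4, 2) is free — short on res2
  task-1 still needs (2, 4) but only (4, 2) is free — short on res2
  task-0 still needs (1, 3) but only (4, 2) is free — short on res2
Post-grant, the permanently blocked set is task-2, task-1 and task-0.


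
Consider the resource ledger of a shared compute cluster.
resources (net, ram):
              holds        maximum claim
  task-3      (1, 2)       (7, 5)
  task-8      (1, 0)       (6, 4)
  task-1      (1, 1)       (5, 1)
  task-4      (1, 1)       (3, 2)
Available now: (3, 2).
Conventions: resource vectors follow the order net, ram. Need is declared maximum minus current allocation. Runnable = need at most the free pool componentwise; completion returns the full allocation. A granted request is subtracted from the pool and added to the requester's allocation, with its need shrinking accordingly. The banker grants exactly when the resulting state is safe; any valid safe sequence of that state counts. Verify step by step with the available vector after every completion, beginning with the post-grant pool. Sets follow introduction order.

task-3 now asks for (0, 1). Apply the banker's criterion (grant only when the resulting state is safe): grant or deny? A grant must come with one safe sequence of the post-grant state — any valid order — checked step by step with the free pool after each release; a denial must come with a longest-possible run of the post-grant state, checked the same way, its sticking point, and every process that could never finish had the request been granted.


DENY. Granting would leave the state unsafe.
Key observation: after task-4, task-1 the pool peaks at (5, 3), and each blocked process is short somewhere: task-3 on net; task-8 on ram.
Pretend the grant happened; the run task-4, task-1 goes as far as possible. Verifying each step:
  pool = (3, 1)
  task-4: need (2, 1) fits (3, 1); releases (1, 1), pool now (4, 2)
  task-1: need (4, 0) fits (4, 2); releases (1, 1), pool now (5, 3)
  task-3 cannot run: need (6, 2) vs free (5, 3) (insufficient net)
  task-8 cannot run: need (5, 4) vs free (5, 3) (insufficient ram)
Processes that could never finish after the grant: task-3 and task-8.


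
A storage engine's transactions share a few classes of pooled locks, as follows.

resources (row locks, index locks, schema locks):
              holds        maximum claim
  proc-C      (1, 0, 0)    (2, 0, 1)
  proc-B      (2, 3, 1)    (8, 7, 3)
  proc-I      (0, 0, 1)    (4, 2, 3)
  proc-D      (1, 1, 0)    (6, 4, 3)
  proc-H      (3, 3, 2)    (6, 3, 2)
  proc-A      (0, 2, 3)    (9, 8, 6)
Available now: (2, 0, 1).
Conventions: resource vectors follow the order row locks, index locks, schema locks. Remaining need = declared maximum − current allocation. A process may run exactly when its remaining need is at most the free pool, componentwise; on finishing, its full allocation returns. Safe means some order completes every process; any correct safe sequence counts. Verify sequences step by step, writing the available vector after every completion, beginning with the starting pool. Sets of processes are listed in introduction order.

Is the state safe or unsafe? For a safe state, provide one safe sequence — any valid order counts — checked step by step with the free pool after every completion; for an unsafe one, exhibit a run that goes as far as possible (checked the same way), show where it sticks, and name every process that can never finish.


SAFE — a valid safe sequence is proc-C, proc-H, proc-D, proc-I, proc-B, proc-A.
Key observation: the first exact fit in this order is proc-C — it needs (1, 0, 1) with (2, 0, 1) free, meeting a requested resource to the last unit.
Step-by-step check:
  pool = (2, 0, 1)
  run proc-C (needs (1, 0, 1), free (2, 0, 1)); after release of (1, 0, 0) the pool is (3, 0, 1)
  run proc-H (needs (3, 0, 0), free (3, 0, 1)); after release of (3, 3, 2) the pool is (6, 3, 3)
  run proc-D (needs (5, 3, 3), free (6, 3, 3)); after release of (1, 1, 0) the pool is (7, 4, 3)
  run proc-I (needs (4, 2, 2), free (7, 4, 3)); after release of (0, 0, 1) the pool is (7, 4, 4)
  run proc-B (needs (6, 4, 2), free (7, 4, 4)); after release of (2, 3, 1) the pool is (9, 7, 5)
  run proc-A (needs (9, 6, 3), free (9, 7, 5)); after release of (0, 2, 3) the pool is (9, 9, 8)


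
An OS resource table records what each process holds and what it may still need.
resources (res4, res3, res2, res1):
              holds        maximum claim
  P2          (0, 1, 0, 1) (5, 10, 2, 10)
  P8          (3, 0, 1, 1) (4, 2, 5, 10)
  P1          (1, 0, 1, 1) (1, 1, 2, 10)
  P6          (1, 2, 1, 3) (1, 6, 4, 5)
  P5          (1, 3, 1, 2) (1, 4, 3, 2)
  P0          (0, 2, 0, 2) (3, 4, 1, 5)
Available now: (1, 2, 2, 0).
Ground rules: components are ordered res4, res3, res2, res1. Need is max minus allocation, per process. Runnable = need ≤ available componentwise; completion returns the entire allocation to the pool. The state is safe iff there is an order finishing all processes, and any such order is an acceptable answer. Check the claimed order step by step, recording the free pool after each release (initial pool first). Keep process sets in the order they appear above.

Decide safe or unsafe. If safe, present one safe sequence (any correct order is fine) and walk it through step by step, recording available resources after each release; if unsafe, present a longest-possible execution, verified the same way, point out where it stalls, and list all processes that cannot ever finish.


UNSAFE — no complete ordering exists.
Key observation: res1 is the bottleneck — with P5, P6, P0 done the pool holds (3, 9, 4, 7), short of every remaining need.
A maximal execution: P5, P6, P0 — then nothing else fits. Verifying each step:
  pool = (1, 2, 2, 0)
  run P5 (needs (0, 1, 2, 0), free (1, 2, 2, 0)); after release of (1, 3, 1, 2) the pool is (2, 5, 3, 2)
  run P6 (needs (0, 4, 3, 2), free (2, 5, 3, 2)); after release of (1, 2, 1, 3) the pool is (3, 7, 4, 5)
  run P0 (needs (3, 2, 1, 3), free (3, 7, 4, 5)); after release of (0, 2, 0, 2) the pool is (3, 9, 4, 7)
  P2 cannot run: need (5, 9, 2, 9) vs free (3, 9, 4, 7) (insufficient res4 and res1)
  P8 cannot run: need (1, 2, 4, 9) vs free (3, 9, 4, 7) (insufficient res1)
  P1 cannot run: need (0, 1, 1, 9) vs free (3, 9, 4, 7) (insufficient res1)
Permanently blocked: P2, P8 and P1.


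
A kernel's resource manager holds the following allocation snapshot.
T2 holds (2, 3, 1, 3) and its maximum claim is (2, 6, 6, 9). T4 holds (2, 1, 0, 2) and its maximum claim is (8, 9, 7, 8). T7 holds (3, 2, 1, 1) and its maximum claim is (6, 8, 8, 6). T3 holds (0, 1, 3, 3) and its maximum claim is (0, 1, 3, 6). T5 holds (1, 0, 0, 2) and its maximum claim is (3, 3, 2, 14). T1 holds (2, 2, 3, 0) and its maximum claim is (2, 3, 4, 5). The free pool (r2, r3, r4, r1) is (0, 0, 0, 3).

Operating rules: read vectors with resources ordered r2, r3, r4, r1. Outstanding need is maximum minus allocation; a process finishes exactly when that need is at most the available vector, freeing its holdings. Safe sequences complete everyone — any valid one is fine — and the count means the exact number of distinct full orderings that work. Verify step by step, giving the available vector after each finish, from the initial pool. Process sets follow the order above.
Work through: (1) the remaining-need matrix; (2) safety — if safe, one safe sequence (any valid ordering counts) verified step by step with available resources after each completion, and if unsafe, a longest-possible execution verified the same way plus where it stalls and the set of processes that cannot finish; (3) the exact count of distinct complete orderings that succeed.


(1) Remaining need (order r2, r3, r4, r1):
  T2: (0, 3, 5, 6)
  T4: (6, 8, 7, 6)
  T7: (3, 6, 7, 5)
  T3: (0, 0, 0, 3)
  T5: (2, 3, 2, 12)
  T1: (0, 1, 1, 5)
(2) SAFE — a valid safe sequence is T3, T1, T2, T7, T4, T5.
Key observation: T3 is the earliest step where a requested resource binds exactly: need (0, 0, 0, 3), pool (0, 0, 0, 3) at its turn.
Verifying each step:
  pool = (0, 0, 0, 3)
  T3 needs (0, 0, 0, 3) <= (0, 0, 0, 3) -> finishes; pool += (0, 1, 3, 3) = (0, 1, 3, 6)
  T1 needs (0, 1, 1, 5) <= (0, 1, 3, 6) -> finishes; pool += (2, 2, 3, 0) = (2, 3, 6, 6)
  T2 needs (0, 3, 5, 6) <= (2, 3, 6, 6) -> finishes; pool += (2, 3, 1, 3) = (4, 6, 7, 9)
  T7 needs (3, 6, 7, 5) <= (4, 6, 7, 9) -> finishes; pool += (3, 2, 1, 1) = (7, 8, 8, 10)
  T4 needs (6, 8, 7, 6) <= (7, 8, 8, 10) -> finishes; pool += (2, 1, 0, 2) = (9, 9, 8, 12)
  T5 needs (2, 3, 2, 12) <= (9, 9, 8, 12) -> finishes; pool += (1, 0, 0, 2) = (10, 9, 8, 14)
(3) Exactly 1 of the possible complete orderings is a safe sequence.


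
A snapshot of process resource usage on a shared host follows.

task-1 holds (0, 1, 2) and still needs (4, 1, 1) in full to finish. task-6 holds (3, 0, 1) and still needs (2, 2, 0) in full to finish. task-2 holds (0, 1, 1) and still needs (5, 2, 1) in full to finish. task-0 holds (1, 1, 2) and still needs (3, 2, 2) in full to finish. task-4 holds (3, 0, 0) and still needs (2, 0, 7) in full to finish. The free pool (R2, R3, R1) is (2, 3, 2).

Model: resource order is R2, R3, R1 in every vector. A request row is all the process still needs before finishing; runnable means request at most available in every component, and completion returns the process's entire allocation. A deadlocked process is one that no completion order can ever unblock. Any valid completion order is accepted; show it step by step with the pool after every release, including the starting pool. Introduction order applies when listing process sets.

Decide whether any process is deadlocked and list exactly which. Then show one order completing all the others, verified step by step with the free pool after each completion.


No process is deadlocked.
Key observation: task-6 fits the free pool immediately, and its release cascades until everyone finishes.
A valid finishing order for the others: task-6, task-1, task-2, task-0, task-4. Walking it through:
  pool = (2, 3, 2)
  task-6: need (2, 2, 0) fits (2, 3, 2); releases (3, 0, 1), pool now (5, 3, 3)
  task-1: need (4, 1, 1) fits (5, 3, 3); releases (0, 1, 2), pool now (5, 4, 5)
  task-2: need (5, 2, 1) fits (5, 4, 5); releases (0, 1, 1), pool now (5, 5, 6)
  task-0: need (3, 2, 2) fits (5, 5, 6); releases (1, 1, 2), pool now (6, 6, 8)
  task-4: need (2, 0, 7) fits (6, 6, 8); releases (3, 0, 0), pool now (9, 6, 8)


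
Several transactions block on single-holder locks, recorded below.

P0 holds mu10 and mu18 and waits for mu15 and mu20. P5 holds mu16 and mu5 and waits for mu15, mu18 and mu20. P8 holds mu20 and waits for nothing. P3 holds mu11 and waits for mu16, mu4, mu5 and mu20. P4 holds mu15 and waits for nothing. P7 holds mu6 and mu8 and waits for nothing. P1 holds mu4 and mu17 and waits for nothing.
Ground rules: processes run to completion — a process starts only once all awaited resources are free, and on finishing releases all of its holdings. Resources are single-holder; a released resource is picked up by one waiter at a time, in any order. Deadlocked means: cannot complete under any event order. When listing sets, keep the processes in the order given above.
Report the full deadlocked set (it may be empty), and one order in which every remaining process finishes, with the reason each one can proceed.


Nothing here is deadlocked.
Key observation: no waiting chain loops back on itself — every chain ends at a process that waits on nothing, so everyone eventually runs.
A valid finishing order for the others: P8, P1, P4, P0, P7, P5, P3.
Verifying each step:
  P8: no waits; runs immediately, freeing mu20
  P1: no waits; runs immediately, freeing mu4 and mu17
  P4: no waits; runs immediately, freeing mu15
  P0 waits on mu15 and mu20 — all released -> runs and releases mu10 and mu18
  P7: no waits; runs immediately, freeing mu6 and mu8
  P5 waits on mu15, mu18 and mu20 — all released -> runs and releases mu16 and mu5
  P3 waits on mu16, mu4, mu5 and mu20 — all released -> runs and releases mu11


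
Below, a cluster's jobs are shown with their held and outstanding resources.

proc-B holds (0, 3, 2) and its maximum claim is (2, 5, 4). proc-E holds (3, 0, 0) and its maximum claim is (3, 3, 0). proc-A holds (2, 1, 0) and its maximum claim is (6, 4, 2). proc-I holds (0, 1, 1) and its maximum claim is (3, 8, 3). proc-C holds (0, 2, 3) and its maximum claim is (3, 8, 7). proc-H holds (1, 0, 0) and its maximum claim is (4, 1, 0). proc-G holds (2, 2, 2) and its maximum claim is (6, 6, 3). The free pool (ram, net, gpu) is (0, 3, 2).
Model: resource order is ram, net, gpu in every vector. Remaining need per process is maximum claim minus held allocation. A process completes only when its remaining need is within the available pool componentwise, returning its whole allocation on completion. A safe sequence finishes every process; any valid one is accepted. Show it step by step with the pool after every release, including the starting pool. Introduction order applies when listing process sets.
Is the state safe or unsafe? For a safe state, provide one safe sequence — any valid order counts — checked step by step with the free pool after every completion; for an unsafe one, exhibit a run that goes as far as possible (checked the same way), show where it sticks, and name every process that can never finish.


SAFE, for example via the order proc-E, proc-B, proc-C, proc-H, proc-A, proc-I, proc-G.
Key observation: proc-E is the earliest step where a requested resource binds exactly: need (0, 3, 0), pool (0, 3, 2) at its turn.
Step-by-step check:
  pool = (0, 3, 2)
  run proc-E (needs (0, 3, 0), free (0, 3, 2)); after release of (3, 0, 0) the pool is (3, 3, 2)
  run proc-B (needs (2, 2, 2), free (3, 3, 2)); after release of (0, 3, 2) the pool is (3, 6, 4)
  run proc-C (needs (3, 6, 4), free (3, 6, 4)); after release of (0, 2, 3) the pool is (3, 8, 7)
  run proc-H (needs (3, 1, 0), free (3, 8, 7)); after release of (1, 0, 0) the pool is (4, 8, 7)
  run proc-A (needs (4, 3, 2), free (4, 8, 7)); after release of (2, 1, 0) the pool is (6, 9, 7)
  run proc-I (needs (3, 7, 2), free (6, 9, 7)); after release of (0, 1, 1) the pool is (6, 10, 8)
  run proc-G (needs (4, 4, 1), free (6, 10, 8)); after release of (2, 2, 2) the pool is (8, 12, 10)


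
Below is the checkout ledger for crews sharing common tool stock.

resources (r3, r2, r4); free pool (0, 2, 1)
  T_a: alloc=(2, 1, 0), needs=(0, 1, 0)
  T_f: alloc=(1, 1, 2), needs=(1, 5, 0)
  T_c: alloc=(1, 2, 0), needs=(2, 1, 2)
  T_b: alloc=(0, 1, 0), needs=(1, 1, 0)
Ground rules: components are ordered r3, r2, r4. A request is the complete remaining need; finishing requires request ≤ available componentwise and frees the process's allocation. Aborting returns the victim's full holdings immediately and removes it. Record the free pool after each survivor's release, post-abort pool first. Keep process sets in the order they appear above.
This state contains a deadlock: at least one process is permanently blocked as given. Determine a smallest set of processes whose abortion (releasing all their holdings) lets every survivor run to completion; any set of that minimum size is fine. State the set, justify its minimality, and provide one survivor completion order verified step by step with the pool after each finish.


Abort T_f.
Key observation: T_c could never have finished before the abort; with (1, 1, 2) returned by T_f, it fits at step 3.
Minimality: the empty abort set fails — the state is deadlocked as it stands.
The survivors complete as T_b, T_a, T_c. Check, step by step (starting from the post-abort pool):
  pool = (1, 3, 3)
  T_b needs (1, 1, 0) <= (1, 3, 3) -> finishes; pool += (0, 1, 0) = (1, 4, 3)
  T_a needs (0, 1, 0) <= (1, 4, 3) -> finishes; pool += (2, 1, 0) = (3, 5, 3)
  T_c needs (2, 1, 2) <= (3, 5, 3) -> finishes; pool += (1, 2, 0) = (4, 7, 3)


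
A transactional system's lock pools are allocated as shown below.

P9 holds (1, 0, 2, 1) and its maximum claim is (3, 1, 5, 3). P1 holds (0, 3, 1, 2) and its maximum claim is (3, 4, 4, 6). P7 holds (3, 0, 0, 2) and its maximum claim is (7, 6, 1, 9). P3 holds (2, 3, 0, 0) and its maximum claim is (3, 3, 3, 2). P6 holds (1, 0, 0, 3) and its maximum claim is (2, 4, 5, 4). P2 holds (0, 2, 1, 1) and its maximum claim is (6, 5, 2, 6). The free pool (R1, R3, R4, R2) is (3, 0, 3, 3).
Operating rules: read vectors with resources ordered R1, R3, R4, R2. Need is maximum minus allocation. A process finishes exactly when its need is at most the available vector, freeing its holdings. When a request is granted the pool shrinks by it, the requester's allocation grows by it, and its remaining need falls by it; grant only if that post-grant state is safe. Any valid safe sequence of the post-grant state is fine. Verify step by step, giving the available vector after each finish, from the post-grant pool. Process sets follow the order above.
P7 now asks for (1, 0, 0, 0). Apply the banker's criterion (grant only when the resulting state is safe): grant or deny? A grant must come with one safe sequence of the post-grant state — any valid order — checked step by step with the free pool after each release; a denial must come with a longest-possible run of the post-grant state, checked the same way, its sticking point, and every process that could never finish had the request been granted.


GRANT — the state after the grant stays safe, e.g. via P3, P9, P1, P6, P2, P7.
Key observation: with (2, 0, 3, 3) left after the transfer, P3 can run at once — the state stays safe.
Check on the post-grant state, step by step:
  pool = (2, 0, 3, 3)
  P3: need (1, 0, 3, 2) fits (2, 0, 3, 3); releases (2, 3, 0, 0), pool now (4, 3, 3, 3)
  P9: need (2, 1, 3, 2) fits (4, 3, 3, 3); releases (1, 0, 2, 1), pool now (5, 3, 5, 4)
  P1: need (3, 1, 3, 4) fits (5, 3, 5, 4); releases (0, 3, 1, 2), pool now (5, 6, 6, 6)
  P6: need (1, 4, 5, 1) fits (5, 6, 6, 6); releases (1, 0, 0, 3), pool now (6, 6, 6, 9)
  P2: need (6, 3, 1, 5) fits (6, 6, 6, 9); releases (0, 2, 1, 1), pool now (6, 8, 7, 10)
  P7: need (3, 6, 1, 7) fits (6, 8, 7, 10); releases (4, 0, 0, 2), pool now (10, 8, 7, 12)


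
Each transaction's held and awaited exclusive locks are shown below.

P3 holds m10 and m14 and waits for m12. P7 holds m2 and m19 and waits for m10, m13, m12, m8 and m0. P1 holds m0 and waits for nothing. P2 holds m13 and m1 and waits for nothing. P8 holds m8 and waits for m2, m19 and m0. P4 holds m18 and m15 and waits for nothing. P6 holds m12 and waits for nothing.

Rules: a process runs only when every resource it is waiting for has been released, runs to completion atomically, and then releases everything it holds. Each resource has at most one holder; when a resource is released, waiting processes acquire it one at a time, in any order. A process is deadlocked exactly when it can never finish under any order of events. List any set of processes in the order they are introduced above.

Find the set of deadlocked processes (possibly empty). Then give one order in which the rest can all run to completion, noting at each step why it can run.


Deadlocked: P7 and P8.
Key observation: nobody on the ring P7 -> P8 -> P7 can start until another member finishes, which never happens; no other process is dragged down with it.
One completion order for the rest: P1, P6, P2, P4, P3.
Step-by-step check:
  run P1 (it waits on nothing); releases m0
  run P6 (it waits on nothing); releases m12
  run P2 (it waits on nothing); releases m13 and m1
  run P4 (it waits on nothing); releases m18 and m15
  P3: everything it awaited (m12) is free; runs, freeing m10 and m14


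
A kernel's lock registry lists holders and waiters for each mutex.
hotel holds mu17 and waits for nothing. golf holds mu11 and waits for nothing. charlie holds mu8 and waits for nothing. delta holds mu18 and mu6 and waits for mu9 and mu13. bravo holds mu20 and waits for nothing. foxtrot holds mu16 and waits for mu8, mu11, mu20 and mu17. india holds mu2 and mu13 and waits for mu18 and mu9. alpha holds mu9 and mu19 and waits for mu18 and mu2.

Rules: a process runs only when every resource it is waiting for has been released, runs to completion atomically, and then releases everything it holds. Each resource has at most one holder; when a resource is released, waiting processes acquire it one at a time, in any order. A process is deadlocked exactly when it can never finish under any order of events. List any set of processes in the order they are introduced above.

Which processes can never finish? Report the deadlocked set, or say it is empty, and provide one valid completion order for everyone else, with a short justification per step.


Deadlocked set: delta, india and alpha.
Key observation: the waits loop around delta -> india -> delta with no way out; alpha is caught in further circular waits.
One completion order for the rest: bravo, hotel, golf, charlie, foxtrot.
Verifying each step:
  bravo waits on nothing -> runs at once and releases mu20
  hotel waits on nothing -> runs at once and releases mu17
  golf waits on nothing -> runs at once and releases mu11
  charlie waits on nothing -> runs at once and releases mu8
  run foxtrot (all its waits — mu8, mu11, mu20 and mu17 — are resolved); releases mu16


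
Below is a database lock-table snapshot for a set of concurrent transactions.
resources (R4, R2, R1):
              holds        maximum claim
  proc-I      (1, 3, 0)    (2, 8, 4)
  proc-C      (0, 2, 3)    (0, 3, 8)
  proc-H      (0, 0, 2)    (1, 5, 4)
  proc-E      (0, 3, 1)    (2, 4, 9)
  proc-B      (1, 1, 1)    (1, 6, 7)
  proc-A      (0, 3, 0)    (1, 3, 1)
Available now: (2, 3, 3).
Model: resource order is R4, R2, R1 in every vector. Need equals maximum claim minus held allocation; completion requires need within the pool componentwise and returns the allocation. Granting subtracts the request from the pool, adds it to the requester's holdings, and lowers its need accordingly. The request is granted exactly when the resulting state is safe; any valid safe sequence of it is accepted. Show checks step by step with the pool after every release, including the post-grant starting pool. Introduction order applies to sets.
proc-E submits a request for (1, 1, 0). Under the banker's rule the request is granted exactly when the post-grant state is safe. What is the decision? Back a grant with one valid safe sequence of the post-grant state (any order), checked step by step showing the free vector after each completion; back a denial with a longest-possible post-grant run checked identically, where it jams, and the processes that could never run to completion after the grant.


GRANT. The post-grant state is safe; one safe sequence: proc-A, proc-H, proc-C, proc-I, proc-E, proc-B.
Key observation: the transfer keeps a workable pool ((1, 2, 3)); proc-A starts the safe sequence.
Step-by-step check of the post-grant state:
  pool = (1, 2, 3)
  proc-A needs (1, 0, 1) <= (1, 2, 3) -> finishes; pool += (0, 3, 0) = (1, 5, 3)
  proc-H needs (1, 5, 2) <= (1, 5, 3) -> finishes; pool += (0, 0, 2) = (1, 5, 5)
  proc-C needs (0, 1, 5) <= (1, 5, 5) -> finishes; pool += (0, 2, 3) = (1, 7, 8)
  proc-I needs (1, 5, 4) <= (1, 7, 8) -> finishes; pool += (1, 3, 0) = (2, 10, 8)
  proc-E needs (1, 0, 8) <= (2, 10, 8) -> finishes; pool += (1, 4, 1) = (3, 14, 9)
  proc-B needs (0, 5, 6) <= (3, 14, 9) -> finishes; pool += (1, 1, 1) = (4, 15, 10)


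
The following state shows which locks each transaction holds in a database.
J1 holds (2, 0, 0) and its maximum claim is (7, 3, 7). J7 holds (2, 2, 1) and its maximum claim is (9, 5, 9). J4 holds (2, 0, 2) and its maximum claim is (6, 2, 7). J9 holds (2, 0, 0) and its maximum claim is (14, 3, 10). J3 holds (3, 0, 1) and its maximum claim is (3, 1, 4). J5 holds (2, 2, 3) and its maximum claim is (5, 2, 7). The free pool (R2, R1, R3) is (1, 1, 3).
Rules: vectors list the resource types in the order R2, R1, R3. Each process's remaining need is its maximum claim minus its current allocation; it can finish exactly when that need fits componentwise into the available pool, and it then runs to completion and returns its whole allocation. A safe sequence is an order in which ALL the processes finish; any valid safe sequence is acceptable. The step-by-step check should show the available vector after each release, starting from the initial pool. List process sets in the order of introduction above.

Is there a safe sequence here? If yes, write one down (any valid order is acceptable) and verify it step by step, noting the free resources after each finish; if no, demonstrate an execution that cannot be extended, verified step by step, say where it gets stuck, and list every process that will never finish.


SAFE. One safe sequence: J3, J5, J1, J4, J7, J9.
Key observation: at J3 the run first touches a limit — (0, 1, 3) against (1, 1, 3), exact on a resource it actually requests.
Walking it through:
  pool = (1, 1, 3)
  J3: need (0, 1, 3) fits (1, 1, 3); releases (3, 0, 1), pool now (4, 1, 4)
  J5: need (3, 0, 4) fits (4, 1, 4); releases (2, 2, 3), pool now (6, 3, 7)
  J1: need (5, 3, 7) fits (6, 3, 7); releases (2, 0, 0), pool now (8, 3, 7)
  J4: need (4, 2, 5) fits (8, 3, 7); releases (2, 0, 2), pool now (10, 3, 9)
  J7: need (7, 3, 8) fits (10, 3, 9); releases (2, 2, 1), pool now (12, 5, 10)
  J9: need (12, 3, 10) fits (12, 5, 10); releases (2, 0, 0), pool now (14, 5, 10)


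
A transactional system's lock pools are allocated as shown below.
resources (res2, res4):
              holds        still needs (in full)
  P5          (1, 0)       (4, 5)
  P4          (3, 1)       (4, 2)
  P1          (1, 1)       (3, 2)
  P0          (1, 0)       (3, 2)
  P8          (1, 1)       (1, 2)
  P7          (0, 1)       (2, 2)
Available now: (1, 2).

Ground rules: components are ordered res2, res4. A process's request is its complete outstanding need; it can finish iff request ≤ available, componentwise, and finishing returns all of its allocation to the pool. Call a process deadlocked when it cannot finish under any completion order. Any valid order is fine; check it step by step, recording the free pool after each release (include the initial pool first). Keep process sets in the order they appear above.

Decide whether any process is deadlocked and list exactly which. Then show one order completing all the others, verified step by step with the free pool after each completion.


Deadlocked set: P5, P4, P1 and P0.
Key observation: the wall is res2: completing P8, P7 brings the pool only to (2, 4), and all the rest need more.
The rest can finish in the order P8, P7. Verifying each step:
  pool = (1, 2)
  run P8 (needs (1, 2), free (1, 2)); after release of (1, 1) the pool is (2, 3)
  run P7 (needs (2, 2), free (2, 3)); after release of (0, 1) the pool is (2, 4)
The stuck group stays short no matter what:
  blocked: P5 wants (4, 5), pool (2, 4) — not enough res2 and res4
  blocked: P4 wants (4, 2), pool (2, 4) — not enough res2
  blocked: P1 wants (3, 2), pool (2, 4) — not enough res2
  blocked: P0 wants (3, 2), pool (2, 4) — not enough res2


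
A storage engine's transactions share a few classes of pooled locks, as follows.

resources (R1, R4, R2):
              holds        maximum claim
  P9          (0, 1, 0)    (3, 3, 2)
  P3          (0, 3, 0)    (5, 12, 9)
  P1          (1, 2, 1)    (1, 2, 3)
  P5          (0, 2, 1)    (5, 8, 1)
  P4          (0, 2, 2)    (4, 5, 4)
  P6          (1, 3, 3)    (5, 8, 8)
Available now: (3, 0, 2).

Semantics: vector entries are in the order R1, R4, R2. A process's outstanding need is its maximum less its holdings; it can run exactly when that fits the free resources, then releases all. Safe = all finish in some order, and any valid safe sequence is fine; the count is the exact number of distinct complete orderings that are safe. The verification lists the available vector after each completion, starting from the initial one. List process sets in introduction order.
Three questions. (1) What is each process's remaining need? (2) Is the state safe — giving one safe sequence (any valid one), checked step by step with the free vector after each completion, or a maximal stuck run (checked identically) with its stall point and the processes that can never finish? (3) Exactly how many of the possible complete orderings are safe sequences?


(1) Remaining need (order R1, R4, R2):
  P9: (3, 2, 2)
  P3: (5, 9, 9)
  P1: (0, 0, 2)
  P5: (5, 6, 0)
  P4: (4, 3, 2)
  P6: (4, 5, 5)
(2) SAFE. One safe sequence: P1, P9, P4, P6, P5, P3.
Key observation: at P1 the run first touches a limit — (0, 0, 2) against (3, 0, 2), exact on a resource it actually requests.
Walking it through:
  pool = (3, 0, 2)
  P1 needs (0, 0, 2) <= (3, 0, 2) -> finishes; pool += (1, 2, 1) = (4, 2, 3)
  P9 needs (3, 2, 2) <= (4, 2, 3) -> finishes; pool += (0, 1, 0) = (4, 3, 3)
  P4 needs (4, 3, 2) <= (4, 3, 3) -> finishes; pool += (0, 2, 2) = (4, 5, 5)
  P6 needs (4, 5, 5) <= (4, 5, 5) -> finishes; pool += (1, 3, 3) = (5, 8, 8)
  P5 needs (5, 6, 0) <= (5, 8, 8) -> finishes; pool += (0, 2, 1) = (5, 10, 9)
  P3 needs (5, 9, 9) <= (5, 10, 9) -> finishes; pool += (0, 3, 0) = (5, 13, 9)
(3) Precisely 1 of the possible complete orderings is a safe sequence.


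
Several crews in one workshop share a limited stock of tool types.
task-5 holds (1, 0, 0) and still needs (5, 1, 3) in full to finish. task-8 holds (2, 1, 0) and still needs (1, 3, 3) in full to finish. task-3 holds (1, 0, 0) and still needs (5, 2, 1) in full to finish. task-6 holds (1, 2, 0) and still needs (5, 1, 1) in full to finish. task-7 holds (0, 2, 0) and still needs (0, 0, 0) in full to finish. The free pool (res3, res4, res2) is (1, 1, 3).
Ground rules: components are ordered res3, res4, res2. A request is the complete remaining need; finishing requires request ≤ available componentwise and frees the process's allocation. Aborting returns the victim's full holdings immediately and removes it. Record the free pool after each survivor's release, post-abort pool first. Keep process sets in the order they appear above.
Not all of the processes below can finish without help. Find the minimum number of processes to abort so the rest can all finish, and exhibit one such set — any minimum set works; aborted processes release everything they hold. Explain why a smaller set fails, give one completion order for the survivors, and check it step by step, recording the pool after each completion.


Minimum abort set: task-5 and task-3.
Key observation: task-6 had no path to completion before; after the abort of task-5 and task-3 ((2, 0, 0) returned), step 3 is where it fits.
Why nothing smaller works — every single abort fails: task-5 alone leaves task-3 blocked (short on res3); task-8 alone leaves task-5 blocked (short on res3); task-3 alone leaves task-5 blocked (short on res3); task-6 alone leaves task-5 blocked (short on res3); task-7 alone leaves task-5 blocked (short on res3).
Survivors finish in the order: task-7, task-8, task-6. Step-by-step check (pool after the aborts first):
  pool = (3, 1, 3)
  task-7 needs (0, 0, 0) <= (3, 1, 3) -> finishes; pool += (0, 2, 0) = (3, 3, 3)
  task-8 needs (1, 3, 3) <= (3, 3, 3) -> finishes; pool += (2, 1, 0) = (5, 4, 3)
  task-6 needs (5, 1, 1) <= (5, 4, 3) -> finishes; pool += (1, 2, 0) = (6, 6, 3)


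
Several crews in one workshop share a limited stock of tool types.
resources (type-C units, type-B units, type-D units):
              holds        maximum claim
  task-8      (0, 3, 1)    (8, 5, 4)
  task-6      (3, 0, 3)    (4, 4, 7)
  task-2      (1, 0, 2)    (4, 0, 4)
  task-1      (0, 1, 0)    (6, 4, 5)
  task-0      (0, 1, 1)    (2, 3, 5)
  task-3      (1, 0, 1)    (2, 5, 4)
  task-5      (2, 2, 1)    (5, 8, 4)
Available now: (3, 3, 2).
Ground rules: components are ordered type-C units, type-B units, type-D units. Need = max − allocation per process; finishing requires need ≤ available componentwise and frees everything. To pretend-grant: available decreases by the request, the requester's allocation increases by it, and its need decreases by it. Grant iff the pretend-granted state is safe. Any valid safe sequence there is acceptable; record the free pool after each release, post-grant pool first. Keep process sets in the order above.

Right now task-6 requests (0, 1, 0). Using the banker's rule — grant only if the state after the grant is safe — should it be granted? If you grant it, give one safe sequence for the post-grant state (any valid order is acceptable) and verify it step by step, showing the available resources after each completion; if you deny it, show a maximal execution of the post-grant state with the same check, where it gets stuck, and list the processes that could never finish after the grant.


GRANT — the state after the grant stays safe, e.g. via task-2, task-0, task-6, task-1, task-3, task-8, task-5.
Key observation: the grant leaves (3, 2, 2) free — enough for task-2, whose release restarts the cascade.
Step-by-step check of the post-grant state:
  pool = (3, 2, 2)
  task-2 needs (3, 0, 2) <= (3, 2, 2) -> finishes; pool += (1, 0, 2) = (4, 2, 4)
  task-0 needs (2, 2, 4) <= (4, 2, 4) -> finishes; pool += (0, 1, 1) = (4, 3, 5)
  task-6 needs (1, 3, 4) <= (4, 3, 5) -> finishes; pool += (3, 1, 3) = (7, 4, 8)
  task-1 needs (6, 3, 5) <= (7, 4, 8) -> finishes; pool += (0, 1, 0) = (7, 5, 8)
  task-3 needs (1, 5, 3) <= (7, 5, 8) -> finishes; pool += (1, 0, 1) = (8, 5, 9)
  task-8 needs (8, 2, 3) <= (8, 5, 9) -> finishes; pool += (0, 3, 1) = (8, 8, 10)
  task-5 needs (3, 6, 3) <= (8, 8, 10) -> finishes; pool += (2, 2, 1) = (10, 10, 11)


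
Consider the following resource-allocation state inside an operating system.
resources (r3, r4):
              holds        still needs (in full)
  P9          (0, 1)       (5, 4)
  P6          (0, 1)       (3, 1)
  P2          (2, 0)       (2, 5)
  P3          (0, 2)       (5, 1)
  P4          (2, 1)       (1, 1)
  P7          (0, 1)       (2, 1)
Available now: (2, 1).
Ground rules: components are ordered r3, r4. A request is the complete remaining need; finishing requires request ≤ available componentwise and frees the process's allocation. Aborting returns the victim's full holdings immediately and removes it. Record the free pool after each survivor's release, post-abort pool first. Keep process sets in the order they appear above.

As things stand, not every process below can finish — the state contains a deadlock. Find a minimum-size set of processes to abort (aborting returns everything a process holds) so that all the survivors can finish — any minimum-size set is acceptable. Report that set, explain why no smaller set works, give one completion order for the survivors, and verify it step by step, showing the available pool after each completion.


Minimum abort set: P9.
Key observation: P2 had no path to completion before; after the abort of P9 ((0, 1) returned), step 4 is where it fits.
No smaller set exists: with zero aborts the deadlock remains.
One survivor order: P7, P4, P6, P2, P3. Check, step by step (post-abort pool first):
  pool = (2, 2)
  run P7 (needs (2, 1), free (2, 2)); after release of (0, 1) the pool is (2, 3)
  run P4 (needs (1, 1), free (2, 3)); after release of (2, 1) the pool is (4, 4)
  run P6 (needs (3, 1), free (4, 4)); after release of (0, 1) the pool is (4, 5)
  run P2 (needs (2, 5), free (4, 5)); after release of (2, 0) the pool is (6, 5)
  run P3 (needs (5, 1), free (6, 5)); after release of (0, 2) the pool is (6, 7)


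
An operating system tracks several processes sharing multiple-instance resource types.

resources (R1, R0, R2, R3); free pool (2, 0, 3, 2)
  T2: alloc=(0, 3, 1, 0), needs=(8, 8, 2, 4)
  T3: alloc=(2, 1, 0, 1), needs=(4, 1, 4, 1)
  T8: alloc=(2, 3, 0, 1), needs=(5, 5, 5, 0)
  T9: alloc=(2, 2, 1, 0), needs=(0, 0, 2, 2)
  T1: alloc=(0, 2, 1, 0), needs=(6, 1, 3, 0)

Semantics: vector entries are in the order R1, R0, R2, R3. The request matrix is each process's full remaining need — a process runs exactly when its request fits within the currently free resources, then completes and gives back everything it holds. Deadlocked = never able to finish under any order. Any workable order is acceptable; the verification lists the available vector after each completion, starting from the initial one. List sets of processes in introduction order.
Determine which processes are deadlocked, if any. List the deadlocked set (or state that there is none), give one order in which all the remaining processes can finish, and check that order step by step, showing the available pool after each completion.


No process is deadlocked.
Key observation: beginning at T9, releases accumulate fast enough that every process eventually fits.
One completion order for the rest: T9, T3, T1, T8, T2. Walking it through:
  pool = (2, 0, 3, 2)
  T9: need (0, 0, 2, 2) fits (2, 0, 3, 2); releases (2, 2, 1, 0), pool now (4, 2, 4, 2)
  T3: need (4, 1, 4, 1) fits (4, 2, 4, 2); releases (2, 1, 0, 1), pool now (6, 3, 4, 3)
  T1: need (6, 1, 3, 0) fits (6, 3, 4, 3); releases (0, 2, 1, 0), pool now (6, 5, 5, 3)
  T8: need (5, 5, 5, 0) fits (6, 5, 5, 3); releases (2, 3, 0, 1), pool now (8, 8, 5, 4)
  T2: need (8, 8, 2, 4) fits (8, 8, 5, 4); releases (0, 3, 1, 0), pool now (8, 11, 6, 4)


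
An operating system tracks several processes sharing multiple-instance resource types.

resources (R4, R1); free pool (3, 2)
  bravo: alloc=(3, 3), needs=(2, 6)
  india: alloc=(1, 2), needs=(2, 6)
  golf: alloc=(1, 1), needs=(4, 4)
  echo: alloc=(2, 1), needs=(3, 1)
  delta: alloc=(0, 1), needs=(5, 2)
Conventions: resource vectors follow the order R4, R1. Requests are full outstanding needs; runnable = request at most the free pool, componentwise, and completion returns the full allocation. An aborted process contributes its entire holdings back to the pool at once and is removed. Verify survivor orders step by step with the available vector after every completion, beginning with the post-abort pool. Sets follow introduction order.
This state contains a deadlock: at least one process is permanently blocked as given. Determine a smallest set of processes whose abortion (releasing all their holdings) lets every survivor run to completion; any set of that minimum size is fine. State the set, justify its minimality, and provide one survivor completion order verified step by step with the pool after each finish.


Abort bravo.
Key observation: before aborting bravo, india was permanently blocked — no order could ever run it; afterwards it completes at step 2.
No smaller set exists: with zero aborts the deadlock remains.
Survivors finish in the order: delta, india, golf, echo. Step-by-step check (pool after the aborts first):
  pool = (6, 5)
  delta: need (5, 2) fits (6, 5); releases (0, 1), pool now (6, 6)
  india: need (2, 6) fits (6, 6); releases (1, 2), pool now (7, 8)
  golf: need (4, 4) fits (7, 8); releases (1, 1), pool now (8, 9)
  echo: need (3, 1) fits (8, 9); releases (2, 1), pool now (10, 10)
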